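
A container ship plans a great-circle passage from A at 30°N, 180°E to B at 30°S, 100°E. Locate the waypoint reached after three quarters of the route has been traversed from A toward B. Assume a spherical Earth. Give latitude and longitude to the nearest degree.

≈ 16°S, 121°E

Convert each endpoint to a unit vector on the sphere (x = cos φ cos λ, y = cos φ sin λ, z = sin φ).
The central angle between the endpoints is δ = arccos(p₁·p₂) ≈ 1.691 rad (96.9°).
Interpolate at f = 3/4 with slerp weights a = sin((1−f)δ)/sin δ ≈ 0.413, b = sin(fδ)/sin δ ≈ 0.961.
p = a·p₁ + b·p₂ ≈ (-0.502, 0.820, -0.274); φ = arcsin(p_z) ≈ -15.91°, λ = atan2(p_y, p_x) ≈ 121.50°.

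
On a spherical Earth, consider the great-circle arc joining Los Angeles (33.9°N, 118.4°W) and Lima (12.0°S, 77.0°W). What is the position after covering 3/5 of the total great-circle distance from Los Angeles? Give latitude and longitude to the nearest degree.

≈ (7°N, 92°W)

The haversine formula gives a central angle δ ≈ 1.055 rad (60.5°) between the endpoints.
Interpolate at f = 3/5 with slerp weights a = sin((1−f)δ)/sin δ ≈ 0.471, b = sin(fδ)/sin δ ≈ 0.680.
p = a·p₁ + b·p₂ ≈ (-0.036, -0.992, 0.121); φ = arcsin(p_z) ≈ 6.96°, λ = atan2(p_y, p_x) ≈ -92.09°.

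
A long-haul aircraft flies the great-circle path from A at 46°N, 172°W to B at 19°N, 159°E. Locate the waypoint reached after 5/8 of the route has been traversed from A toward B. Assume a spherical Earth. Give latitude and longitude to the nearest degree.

≈ 30°N, 168°E

The haversine formula gives a central angle δ ≈ 0.629 rad (36.0°) between the endpoints.
Interpolate at f = 5/8 with slerp weights a = sin((1−f)δ)/sin δ ≈ 0.397, b = sin(fδ)/sin δ ≈ 0.651.
p = a·p₁ + b·p₂ ≈ (-0.848, 0.182, 0.498); φ = arcsin(p_z) ≈ 29.85°, λ = atan2(p_y, p_x) ≈ 167.87°.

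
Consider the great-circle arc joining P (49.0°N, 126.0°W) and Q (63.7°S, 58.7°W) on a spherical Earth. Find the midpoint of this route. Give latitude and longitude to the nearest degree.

Convert each endpoint to a unit vector on the sphere (x = cos φ cos λ, y = cos φ sin λ, z = sin φ).
The central angle between the endpoints is δ = arccos(p₁·p₂) ≈ 2.171 rad (124.4°).
Interpolate at f = 1/2 with slerp weights a = sin((1−f)δ)/sin δ ≈ 1.071, b = sin(fδ)/sin δ ≈ 1.071.
p = a·p₁ + b·p₂ ≈ (-0.167, -0.974, -0.152); φ = arcsin(p_z) ≈ -8.74°, λ = atan2(p_y, p_x) ≈ -99.70°.

≈ (9°S, 100°W)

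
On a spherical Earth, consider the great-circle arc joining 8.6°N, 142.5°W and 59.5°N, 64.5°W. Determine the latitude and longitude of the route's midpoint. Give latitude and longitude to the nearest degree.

Convert each endpoint to a unit vector on the sphere (x = cos φ cos λ, y = cos φ sin λ, z = sin φ).
The central angle between the endpoints is δ = arccos(p₁·p₂) ≈ 1.335 rad (76.5°).
Interpolate at f = 1/2 with slerp weights a = sin((1−f)δ)/sin δ ≈ 0.637, b = sin(fδ)/sin δ ≈ 0.637.
p = a·p₁ + b·p₂ ≈ (-0.360, -0.675, 0.644); φ = arcsin(p_z) ≈ 40.08°, λ = atan2(p_y, p_x) ≈ -118.10°.

≈ 40°N, 118°W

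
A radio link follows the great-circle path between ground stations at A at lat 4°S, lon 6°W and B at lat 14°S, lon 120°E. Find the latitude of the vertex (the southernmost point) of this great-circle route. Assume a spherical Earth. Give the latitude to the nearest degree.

The great circle lies in the plane with unit normal n̂ = (p₁ × p₂)/|p₁ × p₂|.
Here n̂_z ≈ +0.939; the vertex latitude is φ_max = arccos|n̂_z| ≈ 20.1°.
Check via Clairaut: cos φ_max = |cos φ₁| · sin C = cos(4.0°)·sin(109.7°) ≈ 0.939, again giving ≈ 20.1°.

≈ 20°S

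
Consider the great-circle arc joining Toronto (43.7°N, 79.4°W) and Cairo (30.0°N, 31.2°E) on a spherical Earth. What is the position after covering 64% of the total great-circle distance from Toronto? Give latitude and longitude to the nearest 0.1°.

≈ 48.5°N, 0.4°E

Write both endpoints as unit vectors p₁, p₂ with components (cos φ cos λ, cos φ sin λ, sin φ).
The central angle between the endpoints is δ = arccos(p₁·p₂) ≈ 1.445 rad (82.8°).
Interpolate at f = 0.64 with slerp weights a = sin((1−f)δ)/sin δ ≈ 0.501, b = sin(fδ)/sin δ ≈ 0.805.
p = a·p₁ + b·p₂ ≈ (0.663, 0.005, 0.749); φ = arcsin(p_z) ≈ 48.48°, λ = atan2(p_y, p_x) ≈ 0.43°.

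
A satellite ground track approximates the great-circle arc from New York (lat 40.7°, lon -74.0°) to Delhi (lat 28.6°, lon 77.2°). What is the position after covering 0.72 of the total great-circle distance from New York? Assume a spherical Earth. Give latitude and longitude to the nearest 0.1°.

≈ lat 54.8°, lon 58.2°

From cos δ = sin φ₁ sin φ₂ + cos φ₁ cos φ₂ cos Δλ, the central angle is δ ≈ 1.845 rad (105.7°).
Interpolate at f = 0.72 with slerp weights a = sin((1−f)δ)/sin δ ≈ 0.513, b = sin(fδ)/sin δ ≈ 1.009.
p = a·p₁ + b·p₂ ≈ (0.303, 0.490, 0.818); φ = arcsin(p_z) ≈ 54.84°, λ = atan2(p_y, p_x) ≈ 58.21°.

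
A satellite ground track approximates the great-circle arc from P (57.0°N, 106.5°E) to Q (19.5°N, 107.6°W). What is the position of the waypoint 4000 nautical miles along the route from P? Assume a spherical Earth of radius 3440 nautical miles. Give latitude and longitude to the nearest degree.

≈ (49°N, 122°W)

Convert each endpoint to a unit vector on the sphere (x = cos φ cos λ, y = cos φ sin λ, z = sin φ).
The central angle between the endpoints is δ = arccos(p₁·p₂) ≈ 1.716 rad (98.3°). The total great-circle distance is δ·R ≈ 1.716 × 3440 ≈ 5905 nmi, so the target fraction is f = 4000/5905 ≈ 0.677.
Interpolate at f ≈ 0.677 with slerp weights a = sin((1−f)δ)/sin δ ≈ 0.531, b = sin(fδ)/sin δ ≈ 0.928.
p = a·p₁ + b·p₂ ≈ (-0.347, -0.556, 0.755); φ = arcsin(p_z) ≈ 49.06°, λ = atan2(p_y, p_x) ≈ -121.94°.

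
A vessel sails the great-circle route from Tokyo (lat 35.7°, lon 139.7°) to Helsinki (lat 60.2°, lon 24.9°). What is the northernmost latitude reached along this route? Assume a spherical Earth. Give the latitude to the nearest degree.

The great circle lies in the plane with unit normal n̂ = (p₁ × p₂)/|p₁ × p₂|.
Here n̂_z ≈ -0.389; the vertex latitude is φ_max = arccos|n̂_z| ≈ 67.1°.
Check via Clairaut: cos φ_max = |cos φ₁| · sin C = cos(35.7°)·sin(28.6°) ≈ 0.389, again giving ≈ 67.1°.

≈ 67°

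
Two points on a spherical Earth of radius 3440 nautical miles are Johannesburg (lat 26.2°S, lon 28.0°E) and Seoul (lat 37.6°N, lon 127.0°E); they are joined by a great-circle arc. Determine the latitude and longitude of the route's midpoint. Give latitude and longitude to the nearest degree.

The haversine formula gives a central angle δ ≈ 1.961 rad (112.4°) between the endpoints.
Interpolate at f = 1/2 with slerp weights a = sin((1−f)δ)/sin δ ≈ 0.898, b = sin(fδ)/sin δ ≈ 0.898.
p = a·p₁ + b·p₂ ≈ (0.283, 0.947, 0.152); φ = arcsin(p_z) ≈ 8.71°, λ = atan2(p_y, p_x) ≈ 73.34°.

≈ lat 9°N, lon 73°E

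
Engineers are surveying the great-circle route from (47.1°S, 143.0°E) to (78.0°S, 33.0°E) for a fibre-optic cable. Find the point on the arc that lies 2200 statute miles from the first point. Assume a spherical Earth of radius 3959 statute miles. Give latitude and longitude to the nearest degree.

The haversine formula gives a central angle δ ≈ 0.839 rad (48.1°) between the endpoints. The total great-circle distance is δ·R ≈ 0.839 × 3959 ≈ 3322 mi, so the target fraction is f = 2200/3322 ≈ 0.662.
Interpolate at f ≈ 0.662 with slerp weights a = sin((1−f)δ)/sin δ ≈ 0.376, b = sin(fδ)/sin δ ≈ 0.709.
p = a·p₁ + b·p₂ ≈ (-0.081, 0.234, -0.969); φ = arcsin(p_z) ≈ -75.66°, λ = atan2(p_y, p_x) ≈ 109.01°.

≈ (76°S, 109°E)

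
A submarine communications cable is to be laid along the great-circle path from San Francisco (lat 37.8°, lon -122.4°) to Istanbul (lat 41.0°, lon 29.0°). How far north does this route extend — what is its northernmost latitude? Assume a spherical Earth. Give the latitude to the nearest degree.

≈ 73°

The great circle lies in the plane with unit normal n̂ = (p₁ × p₂)/|p₁ × p₂|.
Here n̂_z ≈ +0.288; the vertex latitude is φ_max = arccos|n̂_z| ≈ 73.3°.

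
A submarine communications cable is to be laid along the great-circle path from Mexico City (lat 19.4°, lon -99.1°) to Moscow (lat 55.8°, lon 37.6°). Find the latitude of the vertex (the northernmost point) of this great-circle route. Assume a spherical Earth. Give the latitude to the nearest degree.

The great circle lies in the plane with unit normal n̂ = (p₁ × p₂)/|p₁ × p₂|.
Here n̂_z ≈ +0.366; the vertex latitude is φ_max = arccos|n̂_z| ≈ 68.5°.

≈ 69°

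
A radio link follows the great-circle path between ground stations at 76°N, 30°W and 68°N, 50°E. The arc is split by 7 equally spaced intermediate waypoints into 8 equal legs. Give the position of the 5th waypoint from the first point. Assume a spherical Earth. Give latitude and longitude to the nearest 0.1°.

Write both endpoints as unit vectors p₁, p₂ with components (cos φ cos λ, cos φ sin λ, sin φ).
The central angle between the endpoints is δ = arccos(p₁·p₂) ≈ 0.414 rad (23.7°).
Interpolate at f = 5/8 with slerp weights a = sin((1−f)δ)/sin δ ≈ 0.384, b = sin(fδ)/sin δ ≈ 0.636.
p = a·p₁ + b·p₂ ≈ (0.234, 0.136, 0.963); φ = arcsin(p_z) ≈ 74.31°, λ = atan2(p_y, p_x) ≈ 30.20°.

≈ 74.3°N, 30.2°E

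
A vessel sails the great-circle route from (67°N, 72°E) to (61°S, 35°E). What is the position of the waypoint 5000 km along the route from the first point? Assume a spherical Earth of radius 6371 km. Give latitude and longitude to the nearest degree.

≈ (23°N, 55°E)

From cos δ = sin φ₁ sin φ₂ + cos φ₁ cos φ₂ cos Δλ, the central angle is δ ≈ 2.283 rad (130.8°). The total great-circle distance is δ·R ≈ 2.283 × 6371 ≈ 14548 km, so the target fraction is f = 5000/14548 ≈ 0.344.
Interpolate at f ≈ 0.344 with slerp weights a = sin((1−f)δ)/sin δ ≈ 1.318, b = sin(fδ)/sin δ ≈ 0.934.
p = a·p₁ + b·p₂ ≈ (0.530, 0.750, 0.397); φ = arcsin(p_z) ≈ 23.36°, λ = atan2(p_y, p_x) ≈ 54.73°.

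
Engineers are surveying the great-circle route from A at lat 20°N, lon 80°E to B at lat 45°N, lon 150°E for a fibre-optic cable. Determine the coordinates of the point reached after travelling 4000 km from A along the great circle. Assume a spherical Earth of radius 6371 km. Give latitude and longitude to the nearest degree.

From cos δ = sin φ₁ sin φ₂ + cos φ₁ cos φ₂ cos Δλ, the central angle is δ ≈ 1.083 rad (62.0°). The total great-circle distance is δ·R ≈ 1.083 × 6371 ≈ 6897 km, so the target fraction is f = 4000/6897 ≈ 0.580.
Interpolate at f ≈ 0.580 with slerp weights a = sin((1−f)δ)/sin δ ≈ 0.497, b = sin(fδ)/sin δ ≈ 0.665.
p = a·p₁ + b·p₂ ≈ (-0.326, 0.695, 0.640); φ = arcsin(p_z) ≈ 39.82°, λ = atan2(p_y, p_x) ≈ 115.13°.

≈ lat 40°N, lon 115°E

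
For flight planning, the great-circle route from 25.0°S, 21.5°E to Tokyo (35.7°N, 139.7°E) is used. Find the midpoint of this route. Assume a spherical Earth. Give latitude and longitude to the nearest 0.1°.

≈ 10.3°N, 75.4°E

Convert each endpoint to a unit vector on the sphere (x = cos φ cos λ, y = cos φ sin λ, z = sin φ).
The central angle between the endpoints is δ = arccos(p₁·p₂) ≈ 2.207 rad (126.5°).
Interpolate at f = 1/2 with slerp weights a = sin((1−f)δ)/sin δ ≈ 1.110, b = sin(fδ)/sin δ ≈ 1.110.
p = a·p₁ + b·p₂ ≈ (0.249, 0.952, 0.179); φ = arcsin(p_z) ≈ 10.29°, λ = atan2(p_y, p_x) ≈ 75.37°.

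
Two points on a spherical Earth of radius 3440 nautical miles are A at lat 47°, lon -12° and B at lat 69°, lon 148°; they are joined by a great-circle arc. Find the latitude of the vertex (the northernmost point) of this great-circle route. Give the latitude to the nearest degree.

The great circle lies in the plane with unit normal n̂ = (p₁ × p₂)/|p₁ × p₂|.
Here n̂_z ≈ +0.094; the vertex latitude is φ_max = arccos|n̂_z| ≈ 84.6°.
Check via Clairaut: cos φ_max = |cos φ₁| · sin C = cos(47.0°)·sin(7.9°) ≈ 0.094, again giving ≈ 84.6°.

≈ 85°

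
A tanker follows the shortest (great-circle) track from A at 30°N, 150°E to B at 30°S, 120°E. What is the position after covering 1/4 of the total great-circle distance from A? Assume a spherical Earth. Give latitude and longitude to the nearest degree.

≈ 15°N, 142°E

Convert each endpoint to a unit vector on the sphere (x = cos φ cos λ, y = cos φ sin λ, z = sin φ).
The central angle between the endpoints is δ = arccos(p₁·p₂) ≈ 1.160 rad (66.5°).
Interpolate at f = 1/4 with slerp weights a = sin((1−f)δ)/sin δ ≈ 0.834, b = sin(fδ)/sin δ ≈ 0.312.
p = a·p₁ + b·p₂ ≈ (-0.760, 0.595, 0.261); φ = arcsin(p_z) ≈ 15.12°, λ = atan2(p_y, p_x) ≈ 141.96°.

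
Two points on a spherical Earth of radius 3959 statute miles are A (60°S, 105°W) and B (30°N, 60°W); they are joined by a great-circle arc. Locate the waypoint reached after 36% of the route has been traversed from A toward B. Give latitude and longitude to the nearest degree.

≈ (29°S, 81°W)

Write both endpoints as unit vectors p₁, p₂ with components (cos φ cos λ, cos φ sin λ, sin φ).
The central angle between the endpoints is δ = arccos(p₁·p₂) ≈ 1.698 rad (97.3°).
Interpolate at f = 0.36 with slerp weights a = sin((1−f)δ)/sin δ ≈ 0.892, b = sin(fδ)/sin δ ≈ 0.579.
p = a·p₁ + b·p₂ ≈ (0.135, -0.865, -0.483); φ = arcsin(p_z) ≈ -28.91°, λ = atan2(p_y, p_x) ≈ -81.12°.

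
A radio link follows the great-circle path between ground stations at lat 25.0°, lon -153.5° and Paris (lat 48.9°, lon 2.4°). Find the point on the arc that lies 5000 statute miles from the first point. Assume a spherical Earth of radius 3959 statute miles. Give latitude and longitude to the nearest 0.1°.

≈ lat 73.4°, lon -40.3°

Convert each endpoint to a unit vector on the sphere (x = cos φ cos λ, y = cos φ sin λ, z = sin φ).
The central angle between the endpoints is δ = arccos(p₁·p₂) ≈ 1.798 rad (103.0°). The total great-circle distance is δ·R ≈ 1.798 × 3959 ≈ 7119 mi, so the target fraction is f = 5000/7119 ≈ 0.702.
Interpolate at f ≈ 0.702 with slerp weights a = sin((1−f)δ)/sin δ ≈ 0.523, b = sin(fδ)/sin δ ≈ 0.978.
p = a·p₁ + b·p₂ ≈ (0.218, -0.185, 0.958); φ = arcsin(p_z) ≈ 73.40°, λ = atan2(p_y, p_x) ≈ -40.30°.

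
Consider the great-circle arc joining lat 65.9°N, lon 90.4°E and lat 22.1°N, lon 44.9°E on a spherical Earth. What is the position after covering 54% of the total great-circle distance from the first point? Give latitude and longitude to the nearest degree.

≈ lat 44°N, lon 57°E

Write both endpoints as unit vectors p₁, p₂ with components (cos φ cos λ, cos φ sin λ, sin φ).
The central angle between the endpoints is δ = arccos(p₁·p₂) ≈ 0.916 rad (52.5°).
Interpolate at f = 0.54 with slerp weights a = sin((1−f)δ)/sin δ ≈ 0.516, b = sin(fδ)/sin δ ≈ 0.599.
p = a·p₁ + b·p₂ ≈ (0.391, 0.602, 0.696); φ = arcsin(p_z) ≈ 44.10°, λ = atan2(p_y, p_x) ≈ 56.97°.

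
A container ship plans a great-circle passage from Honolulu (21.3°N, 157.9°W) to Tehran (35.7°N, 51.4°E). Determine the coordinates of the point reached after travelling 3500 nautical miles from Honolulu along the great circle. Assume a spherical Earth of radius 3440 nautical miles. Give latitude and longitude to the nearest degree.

Convert each endpoint to a unit vector on the sphere (x = cos φ cos λ, y = cos φ sin λ, z = sin φ).
The central angle between the endpoints is δ = arccos(p₁·p₂) ≈ 2.035 rad (116.6°). The total great-circle distance is δ·R ≈ 2.035 × 3440 ≈ 7001 nmi, so the target fraction is f = 3500/7001 ≈ 0.500.
Interpolate at f ≈ 0.500 with slerp weights a = sin((1−f)δ)/sin δ ≈ 0.952, b = sin(fδ)/sin δ ≈ 0.952.
p = a·p₁ + b·p₂ ≈ (-0.339, 0.270, 0.901); φ = arcsin(p_z) ≈ 64.28°, λ = atan2(p_y, p_x) ≈ 141.47°.

≈ 64°N, 141°E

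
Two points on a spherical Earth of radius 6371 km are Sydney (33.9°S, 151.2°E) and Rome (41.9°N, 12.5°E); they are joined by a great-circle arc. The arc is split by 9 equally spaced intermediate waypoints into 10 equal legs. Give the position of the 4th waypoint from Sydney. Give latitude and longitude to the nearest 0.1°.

≈ 1.4°N, 101.2°E

The haversine formula gives a central angle δ ≈ 2.562 rad (146.8°) between the endpoints.
Interpolate at f = 4/10 with slerp weights a = sin((1−f)δ)/sin δ ≈ 1.824, b = sin(fδ)/sin δ ≈ 1.560.
p = a·p₁ + b·p₂ ≈ (-0.193, 0.981, 0.024); φ = arcsin(p_z) ≈ 1.39°, λ = atan2(p_y, p_x) ≈ 101.15°.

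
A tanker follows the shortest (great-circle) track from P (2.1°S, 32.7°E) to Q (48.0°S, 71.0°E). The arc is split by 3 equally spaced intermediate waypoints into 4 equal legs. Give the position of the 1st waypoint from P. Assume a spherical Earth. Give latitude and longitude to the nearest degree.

From cos δ = sin φ₁ sin φ₂ + cos φ₁ cos φ₂ cos Δλ, the central angle is δ ≈ 0.986 rad (56.5°).
Interpolate at f = 1/4 with slerp weights a = sin((1−f)δ)/sin δ ≈ 0.808, b = sin(fδ)/sin δ ≈ 0.293.
p = a·p₁ + b·p₂ ≈ (0.743, 0.621, -0.247); φ = arcsin(p_z) ≈ -14.31°, λ = atan2(p_y, p_x) ≈ 39.90°.

≈ (14°S, 40°E)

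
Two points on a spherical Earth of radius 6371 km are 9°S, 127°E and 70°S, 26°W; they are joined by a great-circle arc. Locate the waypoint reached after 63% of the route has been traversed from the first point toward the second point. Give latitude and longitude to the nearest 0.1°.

Convert each endpoint to a unit vector on the sphere (x = cos φ cos λ, y = cos φ sin λ, z = sin φ).
The central angle between the endpoints is δ = arccos(p₁·p₂) ≈ 1.725 rad (98.9°).
Interpolate at f = 0.63 with slerp weights a = sin((1−f)δ)/sin δ ≈ 0.603, b = sin(fδ)/sin δ ≈ 0.896.
p = a·p₁ + b·p₂ ≈ (-0.083, 0.341, -0.936); φ = arcsin(p_z) ≈ -69.43°, λ = atan2(p_y, p_x) ≈ 103.68°.

≈ 69.4°S, 103.7°E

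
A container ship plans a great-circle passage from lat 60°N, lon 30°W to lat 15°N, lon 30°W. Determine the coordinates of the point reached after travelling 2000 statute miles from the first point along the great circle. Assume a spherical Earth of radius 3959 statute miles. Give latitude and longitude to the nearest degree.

Convert each endpoint to a unit vector on the sphere (x = cos φ cos λ, y = cos φ sin λ, z = sin φ).
The central angle between the endpoints is δ = arccos(p₁·p₂) ≈ 0.785 rad (45.0°). The total great-circle distance is δ·R ≈ 0.785 × 3959 ≈ 3109 mi, so the target fraction is f = 2000/3109 ≈ 0.643.
Interpolate at f ≈ 0.643 with slerp weights a = sin((1−f)δ)/sin δ ≈ 0.391, b = sin(fδ)/sin δ ≈ 0.684.
p = a·p₁ + b·p₂ ≈ (0.742, -0.428, 0.516); φ = arcsin(p_z) ≈ 31.06°, λ = atan2(p_y, p_x) ≈ -30.00°.

≈ lat 31°N, lon 30°W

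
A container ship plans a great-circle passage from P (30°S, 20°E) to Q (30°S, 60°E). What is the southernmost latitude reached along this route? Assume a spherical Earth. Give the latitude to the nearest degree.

≈ 32°S

The great circle lies in the plane with unit normal n̂ = (p₁ × p₂)/|p₁ × p₂|.
Here n̂_z ≈ +0.852; the vertex latitude is φ_max = arccos|n̂_z| ≈ 31.6°.
Check via Clairaut: cos φ_max = |cos φ₁| · sin C = cos(30.0°)·sin(100.3°) ≈ 0.852, again giving ≈ 31.6°.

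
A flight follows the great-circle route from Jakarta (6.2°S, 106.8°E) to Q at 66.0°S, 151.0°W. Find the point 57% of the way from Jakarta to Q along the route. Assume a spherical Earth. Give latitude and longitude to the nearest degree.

≈ 51°S, 136°E

Convert each endpoint to a unit vector on the sphere (x = cos φ cos λ, y = cos φ sin λ, z = sin φ).
The central angle between the endpoints is δ = arccos(p₁·p₂) ≈ 1.558 rad (89.2°).
Interpolate at f = 0.57 with slerp weights a = sin((1−f)δ)/sin δ ≈ 0.621, b = sin(fδ)/sin δ ≈ 0.776.
p = a·p₁ + b·p₂ ≈ (-0.454, 0.438, -0.776); φ = arcsin(p_z) ≈ -50.87°, λ = atan2(p_y, p_x) ≈ 136.06°.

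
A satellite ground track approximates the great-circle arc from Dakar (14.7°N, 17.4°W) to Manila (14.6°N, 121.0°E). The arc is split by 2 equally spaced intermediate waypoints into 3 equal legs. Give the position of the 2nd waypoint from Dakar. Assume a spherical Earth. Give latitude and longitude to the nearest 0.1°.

The haversine formula gives a central angle δ ≈ 2.260 rad (129.5°) between the endpoints.
Interpolate at f = 2/3 with slerp weights a = sin((1−f)δ)/sin δ ≈ 0.886, b = sin(fδ)/sin δ ≈ 1.293.
p = a·p₁ + b·p₂ ≈ (0.174, 0.816, 0.551); φ = arcsin(p_z) ≈ 33.43°, λ = atan2(p_y, p_x) ≈ 77.99°.

≈ (33.4°N, 78.0°E)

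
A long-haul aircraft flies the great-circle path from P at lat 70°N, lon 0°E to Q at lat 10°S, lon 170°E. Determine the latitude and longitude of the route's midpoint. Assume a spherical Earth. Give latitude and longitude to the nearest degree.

≈ lat 50°N, lon 165°E

Convert each endpoint to a unit vector on the sphere (x = cos φ cos λ, y = cos φ sin λ, z = sin φ).
The central angle between the endpoints is δ = arccos(p₁·p₂) ≈ 2.088 rad (119.7°).
Interpolate at f = 1/2 with slerp weights a = sin((1−f)δ)/sin δ ≈ 0.995, b = sin(fδ)/sin δ ≈ 0.995.
p = a·p₁ + b·p₂ ≈ (-0.625, 0.170, 0.762); φ = arcsin(p_z) ≈ 49.65°, λ = atan2(p_y, p_x) ≈ 164.76°.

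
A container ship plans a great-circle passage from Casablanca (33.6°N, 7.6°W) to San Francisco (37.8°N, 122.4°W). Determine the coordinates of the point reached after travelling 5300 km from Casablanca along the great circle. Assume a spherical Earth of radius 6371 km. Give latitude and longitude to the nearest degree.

The haversine formula gives a central angle δ ≈ 1.508 rad (86.4°) between the endpoints. The total great-circle distance is δ·R ≈ 1.508 × 6371 ≈ 9605 km, so the target fraction is f = 5300/9605 ≈ 0.552.
Interpolate at f ≈ 0.552 with slerp weights a = sin((1−f)δ)/sin δ ≈ 0.627, b = sin(fδ)/sin δ ≈ 0.741.
p = a·p₁ + b·p₂ ≈ (0.204, -0.563, 0.801); φ = arcsin(p_z) ≈ 53.21°, λ = atan2(p_y, p_x) ≈ -70.10°.

≈ (53°N, 70°W)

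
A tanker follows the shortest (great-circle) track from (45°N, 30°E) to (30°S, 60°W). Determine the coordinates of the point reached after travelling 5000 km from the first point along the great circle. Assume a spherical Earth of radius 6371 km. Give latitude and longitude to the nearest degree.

Convert each endpoint to a unit vector on the sphere (x = cos φ cos λ, y = cos φ sin λ, z = sin φ).
The central angle between the endpoints is δ = arccos(p₁·p₂) ≈ 1.932 rad (110.7°). The total great-circle distance is δ·R ≈ 1.932 × 6371 ≈ 12310 km, so the target fraction is f = 5000/12310 ≈ 0.406.
Interpolate at f ≈ 0.406 with slerp weights a = sin((1−f)δ)/sin δ ≈ 0.975, b = sin(fδ)/sin δ ≈ 0.755.
p = a·p₁ + b·p₂ ≈ (0.924, -0.222, 0.311); φ = arcsin(p_z) ≈ 18.15°, λ = atan2(p_y, p_x) ≈ -13.51°.

≈ (18°N, 14°W)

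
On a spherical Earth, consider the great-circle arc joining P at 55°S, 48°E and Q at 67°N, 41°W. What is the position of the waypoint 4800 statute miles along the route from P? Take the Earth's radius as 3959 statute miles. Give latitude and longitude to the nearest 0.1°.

≈ 8.4°N, 14.0°E

Write both endpoints as unit vectors p₁, p₂ with components (cos φ cos λ, cos φ sin λ, sin φ).
The central angle between the endpoints is δ = arccos(p₁·p₂) ≈ 2.419 rad (138.6°). The total great-circle distance is δ·R ≈ 2.419 × 3959 ≈ 9577 mi, so the target fraction is f = 4800/9577 ≈ 0.501.
Interpolate at f ≈ 0.501 with slerp weights a = sin((1−f)δ)/sin δ ≈ 1.413, b = sin(fδ)/sin δ ≈ 1.416.
p = a·p₁ + b·p₂ ≈ (0.960, 0.239, 0.146); φ = arcsin(p_z) ≈ 8.40°, λ = atan2(p_y, p_x) ≈ 14.00°.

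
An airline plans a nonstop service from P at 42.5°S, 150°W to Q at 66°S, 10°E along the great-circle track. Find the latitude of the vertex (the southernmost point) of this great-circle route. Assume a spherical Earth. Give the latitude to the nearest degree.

The great circle lies in the plane with unit normal n̂ = (p₁ × p₂)/|p₁ × p₂|.
Here n̂_z ≈ +0.109; the vertex latitude is φ_max = arccos|n̂_z| ≈ 83.7°.
Check via Clairaut: cos φ_max = |cos φ₁| · sin C = cos(42.5°)·sin(171.5°) ≈ 0.109, again giving ≈ 83.7°.

≈ 84°S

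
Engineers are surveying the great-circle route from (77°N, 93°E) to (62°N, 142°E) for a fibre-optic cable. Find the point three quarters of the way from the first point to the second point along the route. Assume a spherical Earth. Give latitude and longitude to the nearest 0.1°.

≈ (66.7°N, 135.7°E)

Write both endpoints as unit vectors p₁, p₂ with components (cos φ cos λ, cos φ sin λ, sin φ).
The central angle between the endpoints is δ = arccos(p₁·p₂) ≈ 0.377 rad (21.6°).
Interpolate at f = 3/4 with slerp weights a = sin((1−f)δ)/sin δ ≈ 0.256, b = sin(fδ)/sin δ ≈ 0.758.
p = a·p₁ + b·p₂ ≈ (-0.283, 0.276, 0.918); φ = arcsin(p_z) ≈ 66.68°, λ = atan2(p_y, p_x) ≈ 135.71°.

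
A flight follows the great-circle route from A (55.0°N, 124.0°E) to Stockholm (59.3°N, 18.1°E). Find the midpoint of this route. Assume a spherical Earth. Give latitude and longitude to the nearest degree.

From cos δ = sin φ₁ sin φ₂ + cos φ₁ cos φ₂ cos Δλ, the central angle is δ ≈ 0.897 rad (51.4°).
Interpolate at f = 1/2 with slerp weights a = sin((1−f)δ)/sin δ ≈ 0.555, b = sin(fδ)/sin δ ≈ 0.555.
p = a·p₁ + b·p₂ ≈ (0.091, 0.352, 0.932); φ = arcsin(p_z) ≈ 68.68°, λ = atan2(p_y, p_x) ≈ 75.45°.

≈ (69°N, 75°E)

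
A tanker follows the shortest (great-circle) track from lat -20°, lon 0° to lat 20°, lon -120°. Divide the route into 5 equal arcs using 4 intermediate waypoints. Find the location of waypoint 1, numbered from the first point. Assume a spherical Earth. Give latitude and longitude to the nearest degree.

Convert each endpoint to a unit vector on the sphere (x = cos φ cos λ, y = cos φ sin λ, z = sin φ).
The central angle between the endpoints is δ = arccos(p₁·p₂) ≈ 2.163 rad (124.0°).
Interpolate at f = 1/5 with slerp weights a = sin((1−f)δ)/sin δ ≈ 1.190, b = sin(fδ)/sin δ ≈ 0.505.
p = a·p₁ + b·p₂ ≈ (0.881, -0.411, -0.234); φ = arcsin(p_z) ≈ -13.54°, λ = atan2(p_y, p_x) ≈ -25.03°.

≈ lat -14°, lon -25°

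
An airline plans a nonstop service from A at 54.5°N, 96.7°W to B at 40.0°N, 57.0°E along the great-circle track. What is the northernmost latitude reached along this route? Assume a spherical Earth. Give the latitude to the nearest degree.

≈ 79°N

The great circle lies in the plane with unit normal n̂ = (p₁ × p₂)/|p₁ × p₂|.
Here n̂_z ≈ +0.199; the vertex latitude is φ_max = arccos|n̂_z| ≈ 78.5°.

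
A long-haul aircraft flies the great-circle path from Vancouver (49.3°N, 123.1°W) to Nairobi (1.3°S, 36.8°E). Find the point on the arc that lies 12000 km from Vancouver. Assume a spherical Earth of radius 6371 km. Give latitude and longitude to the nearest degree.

Write both endpoints as unit vectors p₁, p₂ with components (cos φ cos λ, cos φ sin λ, sin φ).
The central angle between the endpoints is δ = arccos(p₁·p₂) ≈ 2.252 rad (129.0°). The total great-circle distance is δ·R ≈ 2.252 × 6371 ≈ 14345 km, so the target fraction is f = 12000/14345 ≈ 0.837.
Interpolate at f ≈ 0.837 with slerp weights a = sin((1−f)δ)/sin δ ≈ 0.463, b = sin(fδ)/sin δ ≈ 1.224.
p = a·p₁ + b·p₂ ≈ (0.815, 0.480, 0.323); φ = arcsin(p_z) ≈ 18.86°, λ = atan2(p_y, p_x) ≈ 30.50°.

≈ 19°N, 31°E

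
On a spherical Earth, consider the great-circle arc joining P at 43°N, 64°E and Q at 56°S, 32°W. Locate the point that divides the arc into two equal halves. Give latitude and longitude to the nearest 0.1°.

≈ 9.6°S, 24.4°E

Write both endpoints as unit vectors p₁, p₂ with components (cos φ cos λ, cos φ sin λ, sin φ).
The central angle between the endpoints is δ = arccos(p₁·p₂) ≈ 2.225 rad (127.5°).
Interpolate at f = 1/2 with slerp weights a = sin((1−f)δ)/sin δ ≈ 1.130, b = sin(fδ)/sin δ ≈ 1.130.
p = a·p₁ + b·p₂ ≈ (0.898, 0.408, -0.166); φ = arcsin(p_z) ≈ -9.56°, λ = atan2(p_y, p_x) ≈ 24.43°.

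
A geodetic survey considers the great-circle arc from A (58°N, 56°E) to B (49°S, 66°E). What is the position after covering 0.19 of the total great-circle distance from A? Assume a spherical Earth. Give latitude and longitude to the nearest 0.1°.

≈ (37.7°N, 59.0°E)

Write both endpoints as unit vectors p₁, p₂ with components (cos φ cos λ, cos φ sin λ, sin φ).
The central angle between the endpoints is δ = arccos(p₁·p₂) ≈ 1.873 rad (107.3°).
Interpolate at f = 0.19 with slerp weights a = sin((1−f)δ)/sin δ ≈ 1.046, b = sin(fδ)/sin δ ≈ 0.365.
p = a·p₁ + b·p₂ ≈ (0.407, 0.678, 0.612); φ = arcsin(p_z) ≈ 37.71°, λ = atan2(p_y, p_x) ≈ 59.01°.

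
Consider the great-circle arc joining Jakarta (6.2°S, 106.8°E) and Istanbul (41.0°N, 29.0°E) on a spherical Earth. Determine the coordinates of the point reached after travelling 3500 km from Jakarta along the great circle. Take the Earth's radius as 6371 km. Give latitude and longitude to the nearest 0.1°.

≈ 14.9°N, 83.2°E

From cos δ = sin φ₁ sin φ₂ + cos φ₁ cos φ₂ cos Δλ, the central angle is δ ≈ 1.483 rad (85.0°). The total great-circle distance is δ·R ≈ 1.483 × 6371 ≈ 9448 km, so the target fraction is f = 3500/9448 ≈ 0.370.
Interpolate at f ≈ 0.370 with slerp weights a = sin((1−f)δ)/sin δ ≈ 0.807, b = sin(fδ)/sin δ ≈ 0.524.
p = a·p₁ + b·p₂ ≈ (0.114, 0.960, 0.257); φ = arcsin(p_z) ≈ 14.88°, λ = atan2(p_y, p_x) ≈ 83.22°.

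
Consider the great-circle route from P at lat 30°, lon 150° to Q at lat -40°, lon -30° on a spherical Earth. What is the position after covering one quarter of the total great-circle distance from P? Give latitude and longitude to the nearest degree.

Write both endpoints as unit vectors p₁, p₂ with components (cos φ cos λ, cos φ sin λ, sin φ).
The central angle between the endpoints is δ = arccos(p₁·p₂) ≈ 2.967 rad (170.0°).
Interpolate at f = 1/4 with slerp weights a = sin((1−f)δ)/sin δ ≈ 4.569, b = sin(fδ)/sin δ ≈ 3.891.
p = a·p₁ + b·p₂ ≈ (-0.845, 0.488, -0.216); φ = arcsin(p_z) ≈ -12.50°, λ = atan2(p_y, p_x) ≈ 150.00°.

≈ lat -13°, lon 150°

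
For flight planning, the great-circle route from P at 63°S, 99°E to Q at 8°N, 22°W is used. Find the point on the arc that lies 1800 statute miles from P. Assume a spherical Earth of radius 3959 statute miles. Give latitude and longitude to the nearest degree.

Write both endpoints as unit vectors p₁, p₂ with components (cos φ cos λ, cos φ sin λ, sin φ).
The central angle between the endpoints is δ = arccos(p₁·p₂) ≈ 1.934 rad (110.8°). The total great-circle distance is δ·R ≈ 1.934 × 3959 ≈ 7658 mi, so the target fraction is f = 1800/7658 ≈ 0.235.
Interpolate at f ≈ 0.235 with slerp weights a = sin((1−f)δ)/sin δ ≈ 1.065, b = sin(fδ)/sin δ ≈ 0.470.
p = a·p₁ + b·p₂ ≈ (0.356, 0.303, -0.884); φ = arcsin(p_z) ≈ -62.12°, λ = atan2(p_y, p_x) ≈ 40.47°.

≈ 62°S, 40°E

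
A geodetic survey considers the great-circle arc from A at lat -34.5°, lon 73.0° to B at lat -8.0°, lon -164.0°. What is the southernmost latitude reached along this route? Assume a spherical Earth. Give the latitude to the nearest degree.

≈ -43°

The great circle lies in the plane with unit normal n̂ = (p₁ × p₂)/|p₁ × p₂|.
Here n̂_z ≈ +0.735; the vertex latitude is φ_max = arccos|n̂_z| ≈ 42.7°.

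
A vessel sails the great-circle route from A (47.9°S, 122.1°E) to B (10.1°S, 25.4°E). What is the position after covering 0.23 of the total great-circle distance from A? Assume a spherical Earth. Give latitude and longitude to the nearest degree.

Write both endpoints as unit vectors p₁, p₂ with components (cos φ cos λ, cos φ sin λ, sin φ).
The central angle between the endpoints is δ = arccos(p₁·p₂) ≈ 1.518 rad (87.0°).
Interpolate at f = 0.23 with slerp weights a = sin((1−f)δ)/sin δ ≈ 0.922, b = sin(fδ)/sin δ ≈ 0.342.
p = a·p₁ + b·p₂ ≈ (-0.024, 0.668, -0.744); φ = arcsin(p_z) ≈ -48.06°, λ = atan2(p_y, p_x) ≈ 92.03°.

≈ (48°S, 92°E)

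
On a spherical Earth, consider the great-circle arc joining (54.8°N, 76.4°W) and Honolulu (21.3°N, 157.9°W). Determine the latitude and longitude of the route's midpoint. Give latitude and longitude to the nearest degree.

≈ (45°N, 129°W)

From cos δ = sin φ₁ sin φ₂ + cos φ₁ cos φ₂ cos Δλ, the central angle is δ ≈ 1.185 rad (67.9°).
Interpolate at f = 1/2 with slerp weights a = sin((1−f)δ)/sin δ ≈ 0.603, b = sin(fδ)/sin δ ≈ 0.603.
p = a·p₁ + b·p₂ ≈ (-0.439, -0.549, 0.711); φ = arcsin(p_z) ≈ 45.36°, λ = atan2(p_y, p_x) ≈ -128.62°.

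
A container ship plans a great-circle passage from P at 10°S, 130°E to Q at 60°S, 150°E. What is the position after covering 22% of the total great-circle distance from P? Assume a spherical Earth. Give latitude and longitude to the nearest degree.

≈ 21°S, 133°E

Write both endpoints as unit vectors p₁, p₂ with components (cos φ cos λ, cos φ sin λ, sin φ).
The central angle between the endpoints is δ = arccos(p₁·p₂) ≈ 0.911 rad (52.2°).
Interpolate at f = 0.22 with slerp weights a = sin((1−f)δ)/sin δ ≈ 0.826, b = sin(fδ)/sin δ ≈ 0.252.
p = a·p₁ + b·p₂ ≈ (-0.632, 0.686, -0.362); φ = arcsin(p_z) ≈ -21.20°, λ = atan2(p_y, p_x) ≈ 132.65°.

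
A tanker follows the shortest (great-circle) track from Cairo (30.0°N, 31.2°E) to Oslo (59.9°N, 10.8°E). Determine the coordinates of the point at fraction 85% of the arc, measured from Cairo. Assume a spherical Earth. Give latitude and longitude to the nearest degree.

From cos δ = sin φ₁ sin φ₂ + cos φ₁ cos φ₂ cos Δλ, the central angle is δ ≈ 0.574 rad (32.9°).
Interpolate at f = 0.85 with slerp weights a = sin((1−f)δ)/sin δ ≈ 0.158, b = sin(fδ)/sin δ ≈ 0.863.
p = a·p₁ + b·p₂ ≈ (0.543, 0.152, 0.826); φ = arcsin(p_z) ≈ 55.70°, λ = atan2(p_y, p_x) ≈ 15.67°.

≈ 56°N, 16°E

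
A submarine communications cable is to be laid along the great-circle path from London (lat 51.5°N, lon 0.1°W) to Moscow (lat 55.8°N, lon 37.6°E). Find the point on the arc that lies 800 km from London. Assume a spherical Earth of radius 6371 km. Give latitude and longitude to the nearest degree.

≈ lat 54°N, lon 11°E

Convert each endpoint to a unit vector on the sphere (x = cos φ cos λ, y = cos φ sin λ, z = sin φ).
The central angle between the endpoints is δ = arccos(p₁·p₂) ≈ 0.392 rad (22.5°). The total great-circle distance is δ·R ≈ 0.392 × 6371 ≈ 2498 km, so the target fraction is f = 800/2498 ≈ 0.320.
Interpolate at f ≈ 0.320 with slerp weights a = sin((1−f)δ)/sin δ ≈ 0.689, b = sin(fδ)/sin δ ≈ 0.328.
p = a·p₁ + b·p₂ ≈ (0.575, 0.112, 0.810); φ = arcsin(p_z) ≈ 54.14°, λ = atan2(p_y, p_x) ≈ 10.99°.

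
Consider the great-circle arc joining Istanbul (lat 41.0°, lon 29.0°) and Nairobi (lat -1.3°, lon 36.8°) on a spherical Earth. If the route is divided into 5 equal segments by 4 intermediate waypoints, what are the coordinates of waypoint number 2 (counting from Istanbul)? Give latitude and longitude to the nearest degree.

Convert each endpoint to a unit vector on the sphere (x = cos φ cos λ, y = cos φ sin λ, z = sin φ).
The central angle between the endpoints is δ = arccos(p₁·p₂) ≈ 0.749 rad (42.9°).
Interpolate at f = 2/5 with slerp weights a = sin((1−f)δ)/sin δ ≈ 0.638, b = sin(fδ)/sin δ ≈ 0.433.
p = a·p₁ + b·p₂ ≈ (0.768, 0.493, 0.409); φ = arcsin(p_z) ≈ 24.12°, λ = atan2(p_y, p_x) ≈ 32.69°.

≈ lat 24°, lon 33°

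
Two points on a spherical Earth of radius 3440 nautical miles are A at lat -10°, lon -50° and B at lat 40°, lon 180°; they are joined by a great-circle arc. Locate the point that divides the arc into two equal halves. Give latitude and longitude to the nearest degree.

The haversine formula gives a central angle δ ≈ 2.210 rad (126.6°) between the endpoints.
Interpolate at f = 1/2 with slerp weights a = sin((1−f)δ)/sin δ ≈ 1.113, b = sin(fδ)/sin δ ≈ 1.113.
p = a·p₁ + b·p₂ ≈ (-0.148, -0.840, 0.522); φ = arcsin(p_z) ≈ 31.48°, λ = atan2(p_y, p_x) ≈ -100.00°.

≈ lat 31°, lon -100°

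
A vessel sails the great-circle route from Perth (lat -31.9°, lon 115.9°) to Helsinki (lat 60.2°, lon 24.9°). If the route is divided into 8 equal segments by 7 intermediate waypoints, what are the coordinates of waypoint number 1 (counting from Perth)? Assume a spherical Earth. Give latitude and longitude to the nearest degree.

≈ lat -19°, lon 107°

Write both endpoints as unit vectors p₁, p₂ with components (cos φ cos λ, cos φ sin λ, sin φ).
The central angle between the endpoints is δ = arccos(p₁·p₂) ≈ 2.055 rad (117.8°).
Interpolate at f = 1/8 with slerp weights a = sin((1−f)δ)/sin δ ≈ 1.101, b = sin(fδ)/sin δ ≈ 0.287.
p = a·p₁ + b·p₂ ≈ (-0.279, 0.901, -0.333); φ = arcsin(p_z) ≈ -19.43°, λ = atan2(p_y, p_x) ≈ 107.20°.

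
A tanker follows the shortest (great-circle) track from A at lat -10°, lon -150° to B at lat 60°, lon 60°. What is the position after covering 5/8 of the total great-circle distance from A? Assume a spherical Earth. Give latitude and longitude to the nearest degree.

≈ lat 62°, lon 170°

Write both endpoints as unit vectors p₁, p₂ with components (cos φ cos λ, cos φ sin λ, sin φ).
The central angle between the endpoints is δ = arccos(p₁·p₂) ≈ 2.186 rad (125.2°).
Interpolate at f = 5/8 with slerp weights a = sin((1−f)δ)/sin δ ≈ 0.895, b = sin(fδ)/sin δ ≈ 1.199.
p = a·p₁ + b·p₂ ≈ (-0.463, 0.078, 0.883); φ = arcsin(p_z) ≈ 61.96°, λ = atan2(p_y, p_x) ≈ 170.39°.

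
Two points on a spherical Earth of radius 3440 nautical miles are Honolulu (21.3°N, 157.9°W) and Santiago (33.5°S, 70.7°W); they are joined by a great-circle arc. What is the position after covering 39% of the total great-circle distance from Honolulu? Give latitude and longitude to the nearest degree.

≈ (2°S, 126°W)

Write both endpoints as unit vectors p₁, p₂ with components (cos φ cos λ, cos φ sin λ, sin φ).
The central angle between the endpoints is δ = arccos(p₁·p₂) ≈ 1.734 rad (99.4°).
Interpolate at f = 0.39 with slerp weights a = sin((1−f)δ)/sin δ ≈ 0.883, b = sin(fδ)/sin δ ≈ 0.634.
p = a·p₁ + b·p₂ ≈ (-0.587, -0.809, -0.029); φ = arcsin(p_z) ≈ -1.68°, λ = atan2(p_y, p_x) ≈ -125.99°.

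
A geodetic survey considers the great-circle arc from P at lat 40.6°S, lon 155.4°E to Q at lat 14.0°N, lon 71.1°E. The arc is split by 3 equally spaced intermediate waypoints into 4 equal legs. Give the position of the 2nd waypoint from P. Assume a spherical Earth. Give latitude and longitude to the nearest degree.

≈ lat 18°S, lon 107°E

Convert each endpoint to a unit vector on the sphere (x = cos φ cos λ, y = cos φ sin λ, z = sin φ).
The central angle between the endpoints is δ = arccos(p₁·p₂) ≈ 1.655 rad (94.8°).
Interpolate at f = 2/4 with slerp weights a = sin((1−f)δ)/sin δ ≈ 0.739, b = sin(fδ)/sin δ ≈ 0.739.
p = a·p₁ + b·p₂ ≈ (-0.278, 0.912, -0.302); φ = arcsin(p_z) ≈ -17.58°, λ = atan2(p_y, p_x) ≈ 106.95°.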